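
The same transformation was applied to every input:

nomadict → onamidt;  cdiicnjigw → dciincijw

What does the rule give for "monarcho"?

omancro

The pattern: swap each adjacent pair of characters (1↔2, 3↔4, ...), then delete the last character.
For "monarcho", step one produces "omancroh"; step two turns that into "omancro".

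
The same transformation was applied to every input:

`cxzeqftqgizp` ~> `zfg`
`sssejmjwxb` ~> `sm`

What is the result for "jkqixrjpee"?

qr

Looking at the pairs, the operation is to keep one character in every 3, starting at position 3 (positions 3rd, 6th, 9th, ...), then delete the last character.
"jkqixrjpee" → "qre" → "qr".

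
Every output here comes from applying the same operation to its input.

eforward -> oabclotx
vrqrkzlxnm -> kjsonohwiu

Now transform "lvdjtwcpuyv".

The rule is to move the last 2 characters to the front (rotate right by 2), then shift every letter 3 places backward in the alphabet (wrapping around).
"lvdjtwcpuyv" → "vsisagqtzmr".

vsisagqtzmr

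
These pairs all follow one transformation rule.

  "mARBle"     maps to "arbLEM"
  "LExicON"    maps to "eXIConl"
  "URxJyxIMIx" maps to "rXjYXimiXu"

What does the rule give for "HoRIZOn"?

OrizoNh

The rule is to flip the case of every letter, then move the first character to the end.
Working it through for "HoRIZOn": intermediate "hOrizoN", final "OrizoNh".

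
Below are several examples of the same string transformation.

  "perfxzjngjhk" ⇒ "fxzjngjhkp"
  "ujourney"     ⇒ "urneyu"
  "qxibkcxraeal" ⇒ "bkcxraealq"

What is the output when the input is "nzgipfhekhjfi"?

The pattern: move the first character to the end, then delete the first 2 characters.
For "nzgipfhekhjfi" the result is "ipfhekhjfin".

ipfhekhjfin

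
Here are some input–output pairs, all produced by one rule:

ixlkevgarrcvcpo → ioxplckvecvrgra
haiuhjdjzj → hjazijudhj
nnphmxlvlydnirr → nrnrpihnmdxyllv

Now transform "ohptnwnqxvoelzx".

oxhzpltenowvnxq

The transformation: take characters alternately from the front and the back (1st, last, 2nd, 2nd-last, ...).
So "ohptnwnqxvoelzx" becomes "oxhzpltenowvnxq".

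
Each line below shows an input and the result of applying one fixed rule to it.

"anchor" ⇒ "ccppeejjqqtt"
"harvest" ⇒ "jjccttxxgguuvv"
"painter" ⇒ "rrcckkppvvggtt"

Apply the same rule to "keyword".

mmggaayyqqttff

The pattern: shift every letter 2 places forward in the alphabet (wrapping around), then double every character.
On "keyword": the first step gives "mgayqtf", and the second then gives "mmggaayyqqttff".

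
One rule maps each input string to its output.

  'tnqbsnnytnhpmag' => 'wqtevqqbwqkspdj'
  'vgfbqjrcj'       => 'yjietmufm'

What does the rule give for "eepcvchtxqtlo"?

Looking at the pairs, the operation is to shift every letter 3 places forward in the alphabet (wrapping around).
Doing the same to "eepcvchtxqtlo": "hhsfyfkwatwor".

hhsfyfkwatwor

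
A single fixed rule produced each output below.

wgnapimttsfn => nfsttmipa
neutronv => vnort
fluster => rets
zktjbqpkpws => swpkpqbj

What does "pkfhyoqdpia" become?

What's happening: delete the first 3 characters, then reverse the string.
Starting from "pkfhyoqdpia": after the first operation, "hyoqdpia"; after the second, "aipdqoyh".

aipdqoyh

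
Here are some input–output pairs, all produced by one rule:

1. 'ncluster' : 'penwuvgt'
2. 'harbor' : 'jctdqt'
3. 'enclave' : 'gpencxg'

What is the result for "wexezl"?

ygzgbn

The rule is to shift every letter 2 places forward in the alphabet (wrapping around).
For "wexezl" the result is "ygzgbn".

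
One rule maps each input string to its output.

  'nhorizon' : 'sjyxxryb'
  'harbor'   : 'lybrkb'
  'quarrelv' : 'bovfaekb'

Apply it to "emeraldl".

kvnvowob

Rule — swap the front and back halves of the string, then shift every letter 10 places forward in the alphabet (wrapping around).
"emeraldl" → "kvnvowob".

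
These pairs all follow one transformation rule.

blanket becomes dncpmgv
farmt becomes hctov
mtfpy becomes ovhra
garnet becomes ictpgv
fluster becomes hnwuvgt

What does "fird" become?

hktf

The transformation: shift every letter 2 places forward in the alphabet (wrapping around).
Applying that to "fird" gives "hktf".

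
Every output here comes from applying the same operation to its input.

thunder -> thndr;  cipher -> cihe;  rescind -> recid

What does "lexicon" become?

In each case the input is transformed by: double every character, then keep one character in every 3, starting at position 1 (positions 1st, 4th, 7th, ...).
Working it through for "lexicon": intermediate "lleexxiiccoonn", final "leicn".

leicn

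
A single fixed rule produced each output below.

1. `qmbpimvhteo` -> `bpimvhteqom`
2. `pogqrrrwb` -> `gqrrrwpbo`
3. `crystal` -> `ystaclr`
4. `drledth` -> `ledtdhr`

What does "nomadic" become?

In each case the input is transformed by: swap the first and last characters, then move the first 2 characters to the end (rotate left by 2).
Starting from "nomadic": after the first operation, "comadin"; after the second, "madinco".

madinco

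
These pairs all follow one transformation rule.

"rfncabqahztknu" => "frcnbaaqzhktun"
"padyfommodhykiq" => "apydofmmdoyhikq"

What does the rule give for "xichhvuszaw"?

ixhcvhsuazw

Looking at the pairs, the operation is to swap each adjacent pair of characters (1↔2, 3↔4, ...).
Applying that to "xichhvuszaw" gives "ixhcvhsuazw".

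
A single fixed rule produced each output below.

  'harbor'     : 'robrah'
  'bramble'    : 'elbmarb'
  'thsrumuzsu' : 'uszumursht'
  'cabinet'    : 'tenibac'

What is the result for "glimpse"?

espmilg

Each output is the input with this applied: reverse the string.
Applying that to "glimpse" gives "espmilg".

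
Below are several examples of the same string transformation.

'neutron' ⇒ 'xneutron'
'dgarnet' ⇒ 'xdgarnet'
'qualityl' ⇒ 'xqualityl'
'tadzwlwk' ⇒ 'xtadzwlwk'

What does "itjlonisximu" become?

What's happening: prepend "x".
So "itjlonisximu" becomes "xitjlonisximu".

xitjlonisximu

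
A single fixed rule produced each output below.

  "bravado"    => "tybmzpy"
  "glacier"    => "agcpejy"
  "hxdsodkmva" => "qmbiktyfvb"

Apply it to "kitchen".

afcligr

Looking at the pairs, the operation is to shift every letter 2 places backward in the alphabet (wrapping around), then move the first 3 characters to the end (rotate left by 3).
"kitchen" → "igrafcl" → "afcligr".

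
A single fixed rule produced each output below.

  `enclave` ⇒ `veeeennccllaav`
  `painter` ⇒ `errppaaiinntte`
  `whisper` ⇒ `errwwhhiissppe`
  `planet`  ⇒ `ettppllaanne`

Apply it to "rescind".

The transformation: double every character, then move the last 3 characters to the front (rotate right by 3).
"rescind" → "rreesscciinndd" → "nddrreesscciin".

nddrreesscciin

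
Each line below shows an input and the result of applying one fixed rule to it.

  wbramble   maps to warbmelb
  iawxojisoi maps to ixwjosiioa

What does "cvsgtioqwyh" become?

cgsitqoywhv

Looking at the pairs, the operation is to swap each adjacent pair of characters (1↔2, 3↔4, ...), then move the first character to the end.
Applying both steps to "cvsgtioqwyh": "vcgsitqoywh", then "cgsitqoywhv".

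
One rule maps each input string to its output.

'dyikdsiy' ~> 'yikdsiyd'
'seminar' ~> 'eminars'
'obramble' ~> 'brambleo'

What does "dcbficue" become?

cbficued

Looking at the pairs, the operation is to move the first character to the end.
For "dcbficue" the result is "cbficued".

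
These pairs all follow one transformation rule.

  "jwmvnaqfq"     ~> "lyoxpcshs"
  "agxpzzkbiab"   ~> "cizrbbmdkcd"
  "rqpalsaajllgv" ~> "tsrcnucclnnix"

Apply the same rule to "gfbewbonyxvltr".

ihdgydqpazxnvt

Rule — shift every letter 2 places forward in the alphabet (wrapping around).
"gfbewbonyxvltr" → "ihdgydqpazxnvt".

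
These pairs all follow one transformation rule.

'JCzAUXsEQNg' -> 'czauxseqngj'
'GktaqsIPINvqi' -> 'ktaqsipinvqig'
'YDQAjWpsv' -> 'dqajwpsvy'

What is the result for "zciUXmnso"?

Rule — move the first character to the end, then convert every letter to lowercase.
Starting from "zciUXmnso": after the first operation, "ciUXmnsoz"; after the second, "ciuxmnsoz".

ciuxmnsoz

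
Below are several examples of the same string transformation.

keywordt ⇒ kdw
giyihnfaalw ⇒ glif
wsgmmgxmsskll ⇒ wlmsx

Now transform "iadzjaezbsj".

Each output is the input with this applied: take characters alternately from the front and the back (1st, last, 2nd, 2nd-last, ...), then keep one character in every 3, starting at position 1 (positions 1st, 4th, 7th, ...).
"iadzjaezbsj" → "ijasdbzzjea" → "isze".

isze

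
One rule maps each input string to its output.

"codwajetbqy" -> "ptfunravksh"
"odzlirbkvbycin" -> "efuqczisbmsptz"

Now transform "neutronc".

Rule — move the last character to the front, then shift every letter 9 places backward in the alphabet (wrapping around).
Applying both steps to "neutronc": "cneutron", then "tevlkife".

tevlkife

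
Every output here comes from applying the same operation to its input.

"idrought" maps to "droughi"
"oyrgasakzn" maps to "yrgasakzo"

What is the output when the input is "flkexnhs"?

Each output is the input with this applied: swap the first and last characters, then delete the first character.
"flkexnhs" → "slkexnhf" → "lkexnhf".

lkexnhf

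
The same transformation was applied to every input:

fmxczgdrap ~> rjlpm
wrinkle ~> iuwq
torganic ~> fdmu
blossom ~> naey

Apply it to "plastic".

bmfo

Rule — keep every other character starting from the first (positions 1st, 3rd, 5th, ...), then shift every letter 12 places forward in the alphabet (wrapping around).
So "plastic" becomes "bmfo".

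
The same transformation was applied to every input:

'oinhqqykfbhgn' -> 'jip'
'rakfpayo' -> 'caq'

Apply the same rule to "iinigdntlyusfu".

Looking at the pairs, the operation is to shift every letter 2 places forward in the alphabet (wrapping around), then keep only the last 3 characters.
Applying that to "iinigdntlyusfu" gives "uhw".

uhw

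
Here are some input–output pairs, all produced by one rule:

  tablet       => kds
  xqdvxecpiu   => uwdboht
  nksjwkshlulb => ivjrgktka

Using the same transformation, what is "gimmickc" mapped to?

In each case the input is transformed by: delete the first 3 characters, then shift every letter 1 place backward in the alphabet (wrapping around).
So "gimmickc" becomes "lhbjb".

lhbjb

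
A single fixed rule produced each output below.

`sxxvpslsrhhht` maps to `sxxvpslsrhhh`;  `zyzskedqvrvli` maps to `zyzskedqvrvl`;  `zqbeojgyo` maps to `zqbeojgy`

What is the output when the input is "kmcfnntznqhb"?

kmcfnntznqh

The transformation: delete the last character.
"kmcfnntznqhb" → "kmcfnntznqh".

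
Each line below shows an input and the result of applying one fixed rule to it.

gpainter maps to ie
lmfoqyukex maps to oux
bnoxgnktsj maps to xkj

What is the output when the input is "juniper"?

ir

The rule is to move the first character to the end, then keep one character in every 3, starting at position 3 (positions 3rd, 6th, 9th, ...).
On "juniper": the first step gives "uniperj", and the second then gives "ir".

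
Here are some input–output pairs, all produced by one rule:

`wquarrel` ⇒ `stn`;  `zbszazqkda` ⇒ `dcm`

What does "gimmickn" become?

kkp

In each case the input is transformed by: keep one character in every 3, starting at position 2 (positions 2nd, 5th, 8th, ...), then shift every letter 2 places forward in the alphabet (wrapping around).
"gimmickn" → "kkp".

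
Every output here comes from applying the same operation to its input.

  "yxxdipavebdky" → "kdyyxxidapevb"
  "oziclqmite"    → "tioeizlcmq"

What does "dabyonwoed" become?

Each output is the input with this applied: move the last 3 characters to the front (rotate right by 3), then swap each adjacent pair of characters (1↔2, 3↔4, ...).
On "dabyonwoed": the first step gives "oeddabyonw", and the second then gives "eoddbaoywn".

eoddbaoywn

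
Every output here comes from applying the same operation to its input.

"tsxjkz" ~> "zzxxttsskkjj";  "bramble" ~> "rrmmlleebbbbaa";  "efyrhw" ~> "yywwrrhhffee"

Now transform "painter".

ttrrppnniieeaa

The pattern: sort the characters into reverse alphabetical order, then double every character.
Applying both steps to "painter": "trpniea", then "ttrrppnniieeaa".
(Check on "tsxjkz": → "zxtskj" → "zzxxttsskkjj" ✓)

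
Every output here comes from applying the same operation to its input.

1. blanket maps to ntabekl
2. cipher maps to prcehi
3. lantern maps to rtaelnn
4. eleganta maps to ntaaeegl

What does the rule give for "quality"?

Looking at the pairs, the operation is to sort the characters into alphabetical order, then move the last 2 characters to the front (rotate right by 2).
Applying both steps to "quality": "ailqtuy", then "uyailqt".

uyailqt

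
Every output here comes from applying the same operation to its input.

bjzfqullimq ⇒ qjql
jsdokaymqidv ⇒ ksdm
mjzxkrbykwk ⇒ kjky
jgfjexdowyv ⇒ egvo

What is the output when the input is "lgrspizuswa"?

pgau

The pattern: keep one character in every 3, starting at position 2 (positions 2nd, 5th, 8th, ...), then swap each adjacent pair of characters (1↔2, 3↔4, ...).
Starting from "lgrspizuswa": after the first operation, "gpua"; after the second, "pgau".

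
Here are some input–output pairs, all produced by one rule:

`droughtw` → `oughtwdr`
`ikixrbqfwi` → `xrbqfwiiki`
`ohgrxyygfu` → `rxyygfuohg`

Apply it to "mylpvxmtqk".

pvxmtqkmyl

What's happening: swap the front and back halves of the string, then move the last 2 characters to the front (rotate right by 2).
Starting from "mylpvxmtqk": after the first operation, "xmtqkmylpv"; after the second, "pvxmtqkmyl".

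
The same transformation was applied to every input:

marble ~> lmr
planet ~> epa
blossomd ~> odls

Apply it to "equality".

Each output is the input with this applied: swap the front and back halves of the string, then keep every other character starting from the second (positions 2nd, 4th, 6th, ...).
On "equality": the first step gives "lityequa", and the second then gives "iyqa".

iyqa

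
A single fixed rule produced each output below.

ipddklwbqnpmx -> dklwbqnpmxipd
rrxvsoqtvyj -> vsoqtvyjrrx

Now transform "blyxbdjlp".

xbdjlpbly

The pattern: move the first 3 characters to the end (rotate left by 3).
On "blyxbdjlp" that produces "xbdjlpbly".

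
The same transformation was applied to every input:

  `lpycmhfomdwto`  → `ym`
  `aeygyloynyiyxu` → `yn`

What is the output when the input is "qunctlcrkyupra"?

nk

In each case the input is transformed by: keep every other character starting from the first (positions 1st, 3rd, 5th, ...), then keep one character in every 3, starting at position 2 (positions 2nd, 5th, 8th, ...).
On "qunctlcrkyupra" that produces "nk".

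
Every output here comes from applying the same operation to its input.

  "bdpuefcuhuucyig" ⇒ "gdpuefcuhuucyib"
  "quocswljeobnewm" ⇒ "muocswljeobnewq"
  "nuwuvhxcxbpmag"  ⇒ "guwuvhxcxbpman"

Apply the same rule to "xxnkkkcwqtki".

What's happening: swap the first and last characters.
"xxnkkkcwqtki" → "ixnkkkcwqtkx".

ixnkkkcwqtkx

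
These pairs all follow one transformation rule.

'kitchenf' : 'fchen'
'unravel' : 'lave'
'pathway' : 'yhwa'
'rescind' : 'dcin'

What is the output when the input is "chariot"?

trio

What's happening: delete the first 3 characters, then move the last character to the front.
Applying both steps to "chariot": "riot", then "trio".
(Check on "unravel": → "avel" → "lave" ✓)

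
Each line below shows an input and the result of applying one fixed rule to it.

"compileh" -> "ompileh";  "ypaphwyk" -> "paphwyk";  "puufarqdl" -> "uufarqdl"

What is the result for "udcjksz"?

dcjksz

What's happening: delete the first character.
Applying that to "udcjksz" gives "dcjksz".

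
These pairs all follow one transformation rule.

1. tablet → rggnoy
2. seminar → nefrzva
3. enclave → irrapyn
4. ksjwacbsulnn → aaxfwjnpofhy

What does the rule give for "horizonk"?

axubevmb

Each output is the input with this applied: shift every letter 13 places forward in the alphabet (wrapping around) — i.e. ROT13, then move the last 2 characters to the front (rotate right by 2).
"horizonk" → "axubevmb".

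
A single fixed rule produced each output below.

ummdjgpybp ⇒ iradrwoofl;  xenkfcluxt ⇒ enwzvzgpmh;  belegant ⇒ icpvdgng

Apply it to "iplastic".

uvkekrnc

Rule — shift every letter 2 places forward in the alphabet (wrapping around), then swap the front and back halves of the string.
On "iplastic" that produces "uvkekrnc".
(Check on "belegant": → "dgngicpv" → "icpvdgng" ✓)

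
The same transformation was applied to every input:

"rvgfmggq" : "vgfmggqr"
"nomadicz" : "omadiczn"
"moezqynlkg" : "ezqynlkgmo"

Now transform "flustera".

Rule — swap the front and back halves of the string, then move the last 3 characters to the front (rotate right by 3).
For "flustera", step one produces "teraflus"; step two turns that into "lusteraf".

lusteraf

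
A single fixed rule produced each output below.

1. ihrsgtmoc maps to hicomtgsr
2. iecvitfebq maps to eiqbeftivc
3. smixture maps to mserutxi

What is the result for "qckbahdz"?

cqzdhabk

The pattern: reverse the string, then move the last 2 characters to the front (rotate right by 2).
Working it through for "qckbahdz": intermediate "zdhabkcq", final "cqzdhabk".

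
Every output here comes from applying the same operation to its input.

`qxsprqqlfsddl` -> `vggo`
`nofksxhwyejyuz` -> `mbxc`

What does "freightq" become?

What's happening: shift every letter 3 places forward in the alphabet (wrapping around), then keep only the last 4 characters.
Applying that to "freightq" gives "jkwt".

jkwt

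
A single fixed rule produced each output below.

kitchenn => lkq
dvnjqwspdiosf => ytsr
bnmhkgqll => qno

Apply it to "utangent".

In each case the input is transformed by: keep one character in every 3, starting at position 2 (positions 2nd, 5th, 8th, ...), then shift every letter 3 places forward in the alphabet (wrapping around).
Starting from "utangent": after the first operation, "tgt"; after the second, "wjw".

wjw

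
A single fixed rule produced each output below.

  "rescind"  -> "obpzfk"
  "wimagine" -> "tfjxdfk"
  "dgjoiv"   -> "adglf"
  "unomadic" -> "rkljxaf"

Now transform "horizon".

elofwl

In each case the input is transformed by: delete the last character, then shift every letter 3 places backward in the alphabet (wrapping around).
"horizon" → "horizo" → "elofwl".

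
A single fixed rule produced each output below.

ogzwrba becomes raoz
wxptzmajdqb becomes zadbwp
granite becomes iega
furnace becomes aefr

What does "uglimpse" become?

In each case the input is transformed by: keep every other character starting from the first (positions 1st, 3rd, 5th, ...), then move the first 2 characters to the end (rotate left by 2).
"uglimpse" → "ulms" → "msul".

msul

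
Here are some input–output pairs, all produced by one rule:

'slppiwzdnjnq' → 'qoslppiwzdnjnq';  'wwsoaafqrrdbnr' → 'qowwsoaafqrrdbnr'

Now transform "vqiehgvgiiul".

What's happening: prepend "qo".
Doing the same to "vqiehgvgiiul": "qovqiehgvgiiul".

qovqiehgvgiiul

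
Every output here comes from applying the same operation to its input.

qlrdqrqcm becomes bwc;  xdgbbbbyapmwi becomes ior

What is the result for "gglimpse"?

rrw

What's happening: shift every letter 11 places forward in the alphabet (wrapping around), then keep only the first 3 characters.
"gglimpse" → "rrwtxadp" → "rrw".
(Check on "qlrdqrqcm": → "bwcobcbnx" → "bwc" ✓)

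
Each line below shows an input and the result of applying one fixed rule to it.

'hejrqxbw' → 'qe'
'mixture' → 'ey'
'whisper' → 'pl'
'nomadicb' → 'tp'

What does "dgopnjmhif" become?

vqp

The rule is to keep one character in every 3, starting at position 3 (positions 3rd, 6th, 9th, ...), then shift every letter 7 places forward in the alphabet (wrapping around).
Starting from "dgopnjmhif": after the first operation, "oji"; after the second, "vqp".
(Check on "hejrqxbw": → "jx" → "qe" ✓)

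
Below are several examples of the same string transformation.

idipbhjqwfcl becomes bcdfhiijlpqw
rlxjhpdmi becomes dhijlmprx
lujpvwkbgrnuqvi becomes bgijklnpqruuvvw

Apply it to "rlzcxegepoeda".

The rule is to sort the characters into alphabetical order.
Doing the same to "rlzcxegepoeda": "acdeeegloprxz".

acdeeegloprxz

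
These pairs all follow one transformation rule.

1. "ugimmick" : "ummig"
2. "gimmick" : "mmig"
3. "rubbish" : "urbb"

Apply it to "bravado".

The pattern: delete the last 3 characters, then sort the characters into reverse alphabetical order.
"bravado" → "brav" → "vrba".

vrba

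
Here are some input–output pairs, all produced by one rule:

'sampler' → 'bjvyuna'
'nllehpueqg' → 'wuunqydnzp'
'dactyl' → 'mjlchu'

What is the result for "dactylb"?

Each output is the input with this applied: shift every letter 9 places forward in the alphabet (wrapping around).
"dactylb" → "mjlchuk".

mjlchuk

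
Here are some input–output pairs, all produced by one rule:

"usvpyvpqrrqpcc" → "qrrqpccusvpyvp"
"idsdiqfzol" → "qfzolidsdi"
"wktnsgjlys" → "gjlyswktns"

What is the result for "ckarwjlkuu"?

jlkuuckarw

Each output is the input with this applied: swap the front and back halves of the string.
Doing the same to "ckarwjlkuu": "jlkuuckarw".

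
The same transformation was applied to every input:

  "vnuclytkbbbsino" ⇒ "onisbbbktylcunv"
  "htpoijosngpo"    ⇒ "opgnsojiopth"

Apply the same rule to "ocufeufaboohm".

In each case the input is transformed by: reverse the string.
Applying that to "ocufeufaboohm" gives "mhoobafuefuco".

mhoobafuefuco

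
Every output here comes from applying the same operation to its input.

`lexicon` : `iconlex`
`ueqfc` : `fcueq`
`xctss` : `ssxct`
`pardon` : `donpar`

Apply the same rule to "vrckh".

Rule — move the first 3 characters to the end (rotate left by 3).
On "vrckh" that produces "khvrc".

khvrc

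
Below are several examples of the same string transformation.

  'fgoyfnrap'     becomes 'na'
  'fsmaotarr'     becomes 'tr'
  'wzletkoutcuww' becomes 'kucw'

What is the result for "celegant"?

What's happening: keep every other character starting from the second (positions 2nd, 4th, 6th, ...), then delete the first 2 characters.
For "celegant", step one produces "eeat"; step two turns that into "at".

at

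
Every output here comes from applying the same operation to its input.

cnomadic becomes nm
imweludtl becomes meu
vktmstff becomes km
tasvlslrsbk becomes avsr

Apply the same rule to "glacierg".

lc

Each output is the input with this applied: delete the last 3 characters, then keep every other character starting from the second (positions 2nd, 4th, 6th, ...).
Applying that to "glacierg" gives "lc".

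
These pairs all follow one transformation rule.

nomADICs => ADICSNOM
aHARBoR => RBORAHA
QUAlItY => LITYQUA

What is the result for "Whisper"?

SPERWHI

Each output is the input with this applied: move the first 3 characters to the end (rotate left by 3), then convert every letter to uppercase.
Starting from "Whisper": after the first operation, "sperWhi"; after the second, "SPERWHI".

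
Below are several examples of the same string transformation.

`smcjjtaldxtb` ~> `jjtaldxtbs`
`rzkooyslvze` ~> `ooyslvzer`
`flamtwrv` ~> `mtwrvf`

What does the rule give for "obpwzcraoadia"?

wzcraoadiao

In each case the input is transformed by: move the first 3 characters to the end (rotate left by 3), then delete the last 2 characters.
So "obpwzcraoadia" becomes "wzcraoadiao".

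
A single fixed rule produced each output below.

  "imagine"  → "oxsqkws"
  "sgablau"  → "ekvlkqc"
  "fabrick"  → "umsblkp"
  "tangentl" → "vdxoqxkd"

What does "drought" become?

The transformation: shift every letter 10 places forward in the alphabet (wrapping around), then reverse the string.
Applying both steps to "drought": "nbyeqrd", then "drqeybn".

drqeybn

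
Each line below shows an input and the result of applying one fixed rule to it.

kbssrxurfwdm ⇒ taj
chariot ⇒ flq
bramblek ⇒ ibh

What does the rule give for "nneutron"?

olk

The transformation: shift every letter 3 places backward in the alphabet (wrapping around), then keep only the last 3 characters.
Doing the same to "nneutron": "olk".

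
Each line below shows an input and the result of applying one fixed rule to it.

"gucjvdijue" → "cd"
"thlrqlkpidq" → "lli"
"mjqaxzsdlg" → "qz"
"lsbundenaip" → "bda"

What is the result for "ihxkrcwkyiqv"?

What's happening: delete the last 2 characters, then keep one character in every 3, starting at position 3 (positions 3rd, 6th, 9th, ...).
Starting from "ihxkrcwkyiqv": after the first operation, "ihxkrcwkyi"; after the second, "xcy".

xcy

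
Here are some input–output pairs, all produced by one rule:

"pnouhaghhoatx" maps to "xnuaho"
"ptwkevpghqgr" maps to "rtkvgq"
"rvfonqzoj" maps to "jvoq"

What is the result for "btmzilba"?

atzl

The transformation: move the last 2 characters to the front (rotate right by 2), then keep every other character starting from the second (positions 2nd, 4th, 6th, ...).
On "btmzilba": the first step gives "babtmzil", and the second then gives "atzl".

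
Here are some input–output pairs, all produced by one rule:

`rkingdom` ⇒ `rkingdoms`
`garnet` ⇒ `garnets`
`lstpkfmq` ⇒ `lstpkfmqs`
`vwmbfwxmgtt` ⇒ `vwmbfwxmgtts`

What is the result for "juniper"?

junipers

What's happening: append "s".
Applying that to "juniper" gives "junipers".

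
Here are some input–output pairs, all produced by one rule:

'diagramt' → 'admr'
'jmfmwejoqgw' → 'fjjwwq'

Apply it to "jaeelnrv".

ejrl

In each case the input is transformed by: keep every other character starting from the first (positions 1st, 3rd, 5th, ...), then swap each adjacent pair of characters (1↔2, 3↔4, ...).
"jaeelnrv" → "jelr" → "ejrl".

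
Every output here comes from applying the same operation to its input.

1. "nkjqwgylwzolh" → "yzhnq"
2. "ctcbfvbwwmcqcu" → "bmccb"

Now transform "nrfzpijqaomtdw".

jodnz

Each output is the input with this applied: keep one character in every 3, starting at position 1 (positions 1st, 4th, 7th, ...), then move the last 3 characters to the front (rotate right by 3).
Working it through for "nrfzpijqaomtdw": intermediate "nzjod", final "jodnz".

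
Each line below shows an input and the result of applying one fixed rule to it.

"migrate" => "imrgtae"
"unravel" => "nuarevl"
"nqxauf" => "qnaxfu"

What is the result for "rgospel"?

grsoepl

Rule — swap each adjacent pair of characters (1↔2, 3↔4, ...).
So "rgospel" becomes "grsoepl".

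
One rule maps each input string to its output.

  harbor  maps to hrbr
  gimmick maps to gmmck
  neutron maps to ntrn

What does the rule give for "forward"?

The rule is to remove every vowel.
Applying that to "forward" gives "frwrd".

frwrd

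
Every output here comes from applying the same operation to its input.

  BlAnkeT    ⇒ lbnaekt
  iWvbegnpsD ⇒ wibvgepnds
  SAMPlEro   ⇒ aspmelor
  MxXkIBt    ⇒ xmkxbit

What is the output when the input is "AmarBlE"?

The transformation: swap each adjacent pair of characters (1↔2, 3↔4, ...), then convert every letter to lowercase.
On "AmarBlE": the first step gives "mAralBE", and the second then gives "maralbe".

maralbe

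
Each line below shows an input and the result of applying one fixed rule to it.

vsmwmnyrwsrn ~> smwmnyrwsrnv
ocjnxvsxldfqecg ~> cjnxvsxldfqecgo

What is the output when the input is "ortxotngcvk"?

rtxotngcvko

What's happening: move the first character to the end.
So "ortxotngcvk" becomes "rtxotngcvko".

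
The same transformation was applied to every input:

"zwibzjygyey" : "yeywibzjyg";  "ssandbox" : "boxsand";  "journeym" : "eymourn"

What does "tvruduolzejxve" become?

xvevruduolzej

Rule — delete the first character, then move the last 3 characters to the front (rotate right by 3).
On "tvruduolzejxve": the first step gives "vruduolzejxve", and the second then gives "xvevruduolzej".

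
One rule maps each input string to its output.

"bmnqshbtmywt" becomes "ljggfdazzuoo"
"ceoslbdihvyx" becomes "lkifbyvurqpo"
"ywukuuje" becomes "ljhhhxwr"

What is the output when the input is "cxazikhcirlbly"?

mlkeyyxvvuppon

Each output is the input with this applied: sort the characters into reverse alphabetical order, then shift every letter 13 places forward in the alphabet (wrapping around) — i.e. ROT13.
For "cxazikhcirlbly", step one produces "zyxrllkiihccba"; step two turns that into "mlkeyyxvvuppon".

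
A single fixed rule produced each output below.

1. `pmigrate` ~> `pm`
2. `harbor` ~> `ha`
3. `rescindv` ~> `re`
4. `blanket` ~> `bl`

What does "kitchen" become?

ki

What's happening: keep only the first 2 characters.
For "kitchen" the result is "ki".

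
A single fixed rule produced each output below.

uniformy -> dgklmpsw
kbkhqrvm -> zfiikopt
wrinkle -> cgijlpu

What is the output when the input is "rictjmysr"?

aghkppqrw

The pattern: sort the characters into alphabetical order, then shift every letter 2 places backward in the alphabet (wrapping around).
Starting from "rictjmysr": after the first operation, "cijmrrsty"; after the second, "aghkppqrw".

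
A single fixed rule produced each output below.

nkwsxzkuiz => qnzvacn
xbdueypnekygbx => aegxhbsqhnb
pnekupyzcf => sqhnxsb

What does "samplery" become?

vdpso

Looking at the pairs, the operation is to delete the last 3 characters, then shift every letter 3 places forward in the alphabet (wrapping around).
"samplery" → "sampl" → "vdpso".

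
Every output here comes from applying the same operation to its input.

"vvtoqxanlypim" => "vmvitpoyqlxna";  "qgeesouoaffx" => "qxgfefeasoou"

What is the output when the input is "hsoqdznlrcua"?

Each output is the input with this applied: take characters alternately from the front and the back (1st, last, 2nd, 2nd-last, ...).
"hsoqdznlrcua" → "hasuocqrdlzn".

hasuocqrdlzn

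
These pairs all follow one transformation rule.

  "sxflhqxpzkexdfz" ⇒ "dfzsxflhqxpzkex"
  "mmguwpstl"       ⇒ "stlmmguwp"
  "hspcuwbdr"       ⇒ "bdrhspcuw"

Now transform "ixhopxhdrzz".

rzzixhopxhd

In each case the input is transformed by: move the last 3 characters to the front (rotate right by 3).
For "ixhopxhdrzz" the result is "rzzixhopxhd".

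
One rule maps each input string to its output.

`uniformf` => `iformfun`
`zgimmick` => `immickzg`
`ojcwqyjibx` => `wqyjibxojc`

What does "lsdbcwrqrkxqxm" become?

wrqrkxqxmlsdbc

The rule is to move the last 2 characters to the front (rotate right by 2), then swap the front and back halves of the string.
On "lsdbcwrqrkxqxm": the first step gives "xmlsdbcwrqrkxq", and the second then gives "wrqrkxqxmlsdbc".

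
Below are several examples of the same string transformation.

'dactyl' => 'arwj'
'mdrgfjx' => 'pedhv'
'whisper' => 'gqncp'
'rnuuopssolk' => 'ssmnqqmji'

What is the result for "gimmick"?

The rule is to delete the first 2 characters, then shift every letter 2 places backward in the alphabet (wrapping around).
For "gimmick", step one produces "mmick"; step two turns that into "kkgai".

kkgai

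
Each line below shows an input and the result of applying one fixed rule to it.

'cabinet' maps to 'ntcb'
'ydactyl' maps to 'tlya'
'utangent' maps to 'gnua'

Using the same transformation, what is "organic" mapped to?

ncog

In each case the input is transformed by: keep every other character starting from the first (positions 1st, 3rd, 5th, ...), then swap the front and back halves of the string.
Working it through for "organic": intermediate "ognc", final "ncog".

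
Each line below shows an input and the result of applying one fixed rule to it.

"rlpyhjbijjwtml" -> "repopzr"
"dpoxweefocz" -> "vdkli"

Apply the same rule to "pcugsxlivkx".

What's happening: keep every other character starting from the second (positions 2nd, 4th, 6th, ...), then shift every letter 6 places forward in the alphabet (wrapping around).
On "pcugsxlivkx": the first step gives "cgxik", and the second then gives "imdoq".

imdoq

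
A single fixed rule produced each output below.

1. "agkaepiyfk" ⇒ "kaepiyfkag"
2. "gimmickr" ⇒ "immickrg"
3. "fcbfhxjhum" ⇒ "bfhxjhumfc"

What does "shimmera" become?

himmeras

The rule is to swap the front and back halves of the string, then move the last 3 characters to the front (rotate right by 3).
Doing the same to "shimmera": "himmeras".
(Check on "gimmickr": → "ickrgimm" → "immickrg" ✓)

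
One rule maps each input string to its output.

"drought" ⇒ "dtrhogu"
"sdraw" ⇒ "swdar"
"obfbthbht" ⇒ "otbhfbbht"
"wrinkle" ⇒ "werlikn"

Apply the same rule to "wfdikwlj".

Rule — take characters alternately from the front and the back (1st, last, 2nd, 2nd-last, ...).
Applying that to "wfdikwlj" gives "wjfldwik".

wjfldwik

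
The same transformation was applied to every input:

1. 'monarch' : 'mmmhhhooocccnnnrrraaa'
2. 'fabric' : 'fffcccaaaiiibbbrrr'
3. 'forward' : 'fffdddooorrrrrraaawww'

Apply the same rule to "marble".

The rule is to take characters alternately from the front and the back (1st, last, 2nd, 2nd-last, ...), then repeat every character 3 times.
For "marble", step one produces "mealrb"; step two turns that into "mmmeeeaaalllrrrbbb".

mmmeeeaaalllrrrbbb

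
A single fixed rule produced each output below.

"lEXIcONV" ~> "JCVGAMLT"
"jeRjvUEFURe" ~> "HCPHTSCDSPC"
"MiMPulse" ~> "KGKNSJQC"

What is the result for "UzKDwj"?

Each output is the input with this applied: shift every letter 2 places backward in the alphabet (wrapping around), then convert every letter to uppercase.
Applying both steps to "UzKDwj": "SxIBuh", then "SXIBUH".
(Check on "lEXIcONV": → "jCVGaMLT" → "JCVGAMLT" ✓)

SXIBUH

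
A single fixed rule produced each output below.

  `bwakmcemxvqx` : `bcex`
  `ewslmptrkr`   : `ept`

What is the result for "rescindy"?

Looking at the pairs, the operation is to swap each adjacent pair of characters (1↔2, 3↔4, ...), then keep one character in every 3, starting at position 2 (positions 2nd, 5th, 8th, ...).
"rescindy" → "rnd".

rnd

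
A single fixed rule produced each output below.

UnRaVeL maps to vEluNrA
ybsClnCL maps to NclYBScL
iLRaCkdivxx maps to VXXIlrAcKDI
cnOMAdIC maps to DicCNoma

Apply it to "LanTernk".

RNKlANtE

In each case the input is transformed by: move the last 3 characters to the front (rotate right by 3), then flip the case of every letter.
Applying both steps to "LanTernk": "rnkLanTe", then "RNKlANtE".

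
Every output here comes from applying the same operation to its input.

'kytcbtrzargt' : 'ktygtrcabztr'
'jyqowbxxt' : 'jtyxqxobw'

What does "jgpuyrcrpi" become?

jigpprucyr

What's happening: take characters alternately from the front and the back (1st, last, 2nd, 2nd-last, ...).
Applying that to "jgpuyrcrpi" gives "jigpprucyr".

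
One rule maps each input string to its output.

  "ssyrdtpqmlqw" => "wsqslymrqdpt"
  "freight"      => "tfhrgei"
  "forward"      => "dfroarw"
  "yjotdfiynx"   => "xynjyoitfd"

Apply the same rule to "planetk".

In each case the input is transformed by: take characters alternately from the front and the back (1st, last, 2nd, 2nd-last, ...), then swap each adjacent pair of characters (1↔2, 3↔4, ...).
Applying both steps to "planetk": "pkltaen", then "kptlean".
(Check on "forward": → "fdorraw" → "dfroarw" ✓)

kptlean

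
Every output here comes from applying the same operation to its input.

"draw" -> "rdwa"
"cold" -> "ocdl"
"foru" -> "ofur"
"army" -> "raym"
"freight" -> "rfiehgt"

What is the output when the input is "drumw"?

Each output is the input with this applied: swap each adjacent pair of characters (1↔2, 3↔4, ...).
Doing the same to "drumw": "rdmuw".

rdmuw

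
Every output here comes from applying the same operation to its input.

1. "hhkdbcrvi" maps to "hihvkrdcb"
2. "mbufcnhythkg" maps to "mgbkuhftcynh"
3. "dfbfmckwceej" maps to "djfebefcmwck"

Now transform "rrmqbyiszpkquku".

rurkmuqqbkypizs

The pattern: take characters alternately from the front and the back (1st, last, 2nd, 2nd-last, ...).
Doing the same to "rrmqbyiszpkquku": "rurkmuqqbkypizs".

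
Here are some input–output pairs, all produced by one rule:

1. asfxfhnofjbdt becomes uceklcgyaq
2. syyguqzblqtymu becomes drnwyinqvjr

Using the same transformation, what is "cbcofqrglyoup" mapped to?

What's happening: shift every letter 3 places backward in the alphabet (wrapping around), then delete the first 3 characters.
Applying both steps to "cbcofqrglyoup": "zyzlcnodivlrm", then "lcnodivlrm".

lcnodivlrm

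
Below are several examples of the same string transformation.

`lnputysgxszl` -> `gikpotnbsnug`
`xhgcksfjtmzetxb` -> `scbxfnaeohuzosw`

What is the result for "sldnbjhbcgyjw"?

The rule is to shift every letter 5 places backward in the alphabet (wrapping around).
Doing the same to "sldnbjhbcgyjw": "ngyiwecwxbter".

ngyiwecwxbter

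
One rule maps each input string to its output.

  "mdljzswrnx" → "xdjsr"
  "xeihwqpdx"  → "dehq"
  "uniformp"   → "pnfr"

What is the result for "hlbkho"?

olk

Rule — keep every other character starting from the second (positions 2nd, 4th, 6th, ...), then move the last character to the front.
Applying both steps to "hlbkho": "lko", then "olk".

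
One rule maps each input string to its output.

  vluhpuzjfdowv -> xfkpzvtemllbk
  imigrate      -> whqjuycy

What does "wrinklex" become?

dabunmhy

Looking at the pairs, the operation is to shift every letter 10 places backward in the alphabet (wrapping around), then move the first 3 characters to the end (rotate left by 3).
Applying both steps to "wrinklex": "mhydabun", then "dabunmhy".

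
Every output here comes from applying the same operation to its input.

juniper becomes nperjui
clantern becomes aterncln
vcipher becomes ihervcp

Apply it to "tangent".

nenttag

Looking at the pairs, the operation is to move the first 3 characters to the end (rotate left by 3), then swap the first and last characters.
Applying both steps to "tangent": "genttan", then "nenttag".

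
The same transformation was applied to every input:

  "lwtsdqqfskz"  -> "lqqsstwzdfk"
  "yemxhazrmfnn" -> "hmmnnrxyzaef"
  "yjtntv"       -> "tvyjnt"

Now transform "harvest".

Rule — sort the characters into alphabetical order, then move the first 3 characters to the end (rotate left by 3).
On "harvest": the first step gives "aehrstv", and the second then gives "rstvaeh".

rstvaeh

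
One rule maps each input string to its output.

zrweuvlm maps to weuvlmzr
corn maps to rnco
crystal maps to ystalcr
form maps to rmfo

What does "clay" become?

aycl

Looking at the pairs, the operation is to move the first 2 characters to the end (rotate left by 2).
Applying that to "clay" gives "aycl".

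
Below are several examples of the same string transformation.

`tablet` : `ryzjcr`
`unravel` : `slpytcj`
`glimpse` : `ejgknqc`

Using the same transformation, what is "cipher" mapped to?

agnfcp

The pattern: shift every letter 2 places backward in the alphabet (wrapping around).
On "cipher" that produces "agnfcp".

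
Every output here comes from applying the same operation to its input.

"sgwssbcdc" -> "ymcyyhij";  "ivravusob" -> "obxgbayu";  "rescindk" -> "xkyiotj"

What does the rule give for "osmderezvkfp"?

In each case the input is transformed by: shift every letter 6 places forward in the alphabet (wrapping around), then delete the last character.
So "osmderezvkfp" becomes "uysjkxkfbql".
(Check on "rescindk": → "xkyiotjq" → "xkyiotj" ✓)

uysjkxkfbql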